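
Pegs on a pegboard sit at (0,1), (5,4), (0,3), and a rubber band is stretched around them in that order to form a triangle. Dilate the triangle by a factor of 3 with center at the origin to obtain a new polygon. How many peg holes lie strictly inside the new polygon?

40

The shoelace formula gives twice the area as |[0·4 − 5·1] + [5·3 − 0·4] + [0·1 − 0·3]| = 10, so the area is 5.
Summing gcd(|Δx|,|Δy|) over the edges gives the boundary count: gcd(5,3) + gcd(5,1) + gcd(0,2) = 1+1+2 = 4.
Scaling by 3 multiplies the area by 3² = 9 (so the new area is 45) and multiplies the boundary lattice-point count by 3, giving 12.
By Pick's theorem, the interior count of the dilated polygon is 45 − 12/2 + 1 = 40.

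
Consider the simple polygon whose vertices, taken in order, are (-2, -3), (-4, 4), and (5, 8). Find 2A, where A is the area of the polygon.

By the shoelace formula, twice the signed area is |((-2)·4 − (-4)·(-3)) + ((-4)·8 − 5·4) + (5·(-3) − (-2)·8)| = 71, so the area is 71/2.

71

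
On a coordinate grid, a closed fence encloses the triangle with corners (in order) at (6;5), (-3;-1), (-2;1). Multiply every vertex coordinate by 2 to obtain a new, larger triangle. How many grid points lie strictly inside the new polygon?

17

The shoelace formula gives twice the area as |[6·(-1) − (-3)·5] + [(-3)·1 − (-2)·(-1)] + [(-2)·5 − 6·1]| = 12, so the area is 6.
Along each edge there are gcd(|Δx|,|Δy|)+1 lattice points, so counting each shared vertex once the boundary has gcd(9,6) + gcd(1,2) + gcd(8,4) = 3+1+4 = 8.
Scaling by 2 multiplies the area by 2² = 4 (so the new area is 24) and multiplies the boundary lattice-point count by 2, giving 16.
By Pick's theorem, the interior count of the dilated polygon is 24 − 16/2 + 1 = 17.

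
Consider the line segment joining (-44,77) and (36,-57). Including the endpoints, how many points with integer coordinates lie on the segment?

The number of lattice points on a segment between lattice points is gcd(|Δx|,|Δy|) + 1 = gcd(80,134) + 1 = 2 + 1 = 3.

3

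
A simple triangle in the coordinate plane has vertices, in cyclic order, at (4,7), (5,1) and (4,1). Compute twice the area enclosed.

6

By the shoelace formula, twice the signed area is |(4·1 − 5·7) + (5·1 − 4·1) + (4·7 − 4·1)| = 6, so the area is 3.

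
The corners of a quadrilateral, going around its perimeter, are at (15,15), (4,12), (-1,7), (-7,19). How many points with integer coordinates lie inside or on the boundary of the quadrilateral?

By the shoelace formula, twice the signed area is |(15·12 − 4·15) + (4·7 − (-1)·12) + ((-1)·19 − (-7)·7) + ((-7)·15 − 15·19)| = 200, so the area is 100.
Along each edge there are gcd(|Δx|,|Δy|)+1 lattice points, so counting each shared vertex once the boundary has gcd(11,3) + gcd(5,5) + gcd(6,12) + gcd(22,4) = 1+5+6+2 = 14.
Pick's theorem gives I = A − B/2 + 1 = 100 − 14/2 + 1 = 94, so the closed region contains I + B = 94 + 14 = 108 lattice points.

108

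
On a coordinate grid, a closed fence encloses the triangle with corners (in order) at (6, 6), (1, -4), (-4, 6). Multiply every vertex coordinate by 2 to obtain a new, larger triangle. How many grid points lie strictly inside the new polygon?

Using the shoelace formula, 2A = |(6·(-4) − 1·6) + (1·6 − (-4)·(-4)) + ((-4)·6 − 6·6)| = 100, so the area is 50.
The number of boundary lattice points is Σ gcd(|Δx|,|Δy|) = gcd(5,10) + gcd(5,10) + gcd(10,0) = 5+5+10 = 20.
Scaling by 2 multiplies the area by 2² = 4 (so the new area is 200) and multiplies the boundary lattice-point count by 2, giving 40.
By Pick's theorem, the interior count of the dilated polygon is 200 − 40/2 + 1 = 181.

181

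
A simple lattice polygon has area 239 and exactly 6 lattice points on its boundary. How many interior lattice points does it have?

237

From Pick's theorem, I = A − B/2 + 1 = 239 − 6/2 + 1 = 237.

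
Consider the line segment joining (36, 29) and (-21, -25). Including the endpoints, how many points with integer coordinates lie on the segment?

4

The number of lattice points on a segment between lattice points is gcd(|Δx|,|Δy|) + 1 = gcd(57,54) + 1 = 3 + 1 = 4.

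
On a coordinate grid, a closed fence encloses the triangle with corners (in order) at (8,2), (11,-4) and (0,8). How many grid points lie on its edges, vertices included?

6

The number of boundary lattice points is Σ gcd(|Δx|,|Δy|) = gcd(3,6) + gcd(11,12) + gcd(8,6) = 3+1+2 = 6.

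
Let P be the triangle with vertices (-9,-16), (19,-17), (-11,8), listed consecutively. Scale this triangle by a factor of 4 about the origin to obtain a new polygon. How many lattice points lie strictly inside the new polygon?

5345

By the shoelace formula, twice the signed area is |[(-9)·(-17) − 19·(-16)] + [19·8 − (-11)·(-17)] + [(-11)·(-16) − (-9)·8]| = 670, so the area is 335.
Along each edge there are gcd(|Δx|,|Δy|)+1 lattice points, so counting each shared vertex once the boundary has gcd(28,1) + gcd(30,25) + gcd(2,24) = 1+5+2 = 8.
Scaling by 4 multiplies the area by 4² = 16 (so the new area is 5360) and multiplies the boundary lattice-point count by 4, giving 32.
By Pick's theorem, the interior count of the dilated polygon is 5360 − 32/2 + 1 = 5345.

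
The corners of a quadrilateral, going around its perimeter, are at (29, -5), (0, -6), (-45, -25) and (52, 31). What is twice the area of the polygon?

1698

By the shoelace formula, twice the signed area is |[29·(-6) − 0·(-5)] + [0·(-25) − (-45)·(-6)] + [(-45)·31 − 52·(-25)] + [52·(-5) − 29·31]| = 1698, so the area is 849.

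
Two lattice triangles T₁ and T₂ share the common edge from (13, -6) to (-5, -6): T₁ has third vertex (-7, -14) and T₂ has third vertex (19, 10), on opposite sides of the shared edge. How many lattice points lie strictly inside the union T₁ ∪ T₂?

209

The union is the simple quadrilateral with vertices (13, -6), (-7, -14), (-5, -6), (19, 10) in order.
The shoelace formula gives twice the area as |(13·(-14) − (-7)·(-6)) + ((-7)·(-6) − (-5)·(-14)) + ((-5)·10 − 19·(-6)) + (19·(-6) − 13·10)| = 432, so the area is 216.
The number of boundary lattice points is Σ gcd(|Δx|,|Δy|) = gcd(20,8) + gcd(2,8) + gcd(24,16) + gcd(6,16) = 4+2+8+2 = 16.
By Pick's theorem I = A − B/2 + 1 = 216 − 16/2 + 1 = 209.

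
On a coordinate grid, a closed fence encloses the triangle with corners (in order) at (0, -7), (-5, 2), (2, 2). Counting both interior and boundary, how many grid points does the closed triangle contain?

Using the shoelace formula, 2A = |[0·2 − (-5)·(-7)] + [(-5)·2 − 2·2] + [2·(-7) − 0·2]| = 63, so the area is 31.5.
Summing gcd(|Δx|,|Δy|) over the edges gives the boundary count: gcd(5,9) + gcd(7,0) + gcd(2,9) = 1+7+1 = 9.
Pick's theorem gives I = A − B/2 + 1 = 31.5 − 9/2 + 1 = 28, so the closed region contains I + B = 28 + 9 = 37 lattice points.

37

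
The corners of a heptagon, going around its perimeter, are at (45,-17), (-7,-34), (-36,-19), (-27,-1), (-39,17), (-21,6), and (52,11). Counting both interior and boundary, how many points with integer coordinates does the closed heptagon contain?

Using the shoelace formula, 2A = |[45·(-34) − (-7)·(-17)] + [(-7)·(-19) − (-36)·(-34)] + [(-36)·(-1) − (-27)·(-19)] + [(-27)·17 − (-39)·(-1)] + [(-39)·6 − (-21)·17] + [(-21)·11 − 52·6] + [52·(-17) − 45·11]| = 5514, so the area is 2757.
The number of boundary lattice points is Σ gcd(|Δx|,|Δy|) = gcd(52,17) + gcd(29,15) + gcd(9,18) + gcd(12,18) + gcd(18,11) + gcd(73,5) + gcd(7,28) = 1+1+9+6+1+1+7 = 26.
Pick's theorem gives I = A − B/2 + 1 = 2757 − 26/2 + 1 = 2745, so the closed region contains I + B = 2745 + 26 = 2771 lattice points.

2771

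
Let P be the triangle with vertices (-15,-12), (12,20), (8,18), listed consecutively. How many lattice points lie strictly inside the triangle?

36

By the shoelace formula, twice the signed area is |((-15)·20 − 12·(-12)) + (12·18 − 8·20) + (8·(-12) − (-15)·18)| = 74, so the area is 37.
Summing gcd(|Δx|,|Δy|) over the edges gives the boundary count: gcd(27,32) + gcd(4,2) + gcd(23,30) = 1+2+1 = 4.
By Pick's theorem A = I + B/2 − 1, so I = 37 − 4/2 + 1 = 36.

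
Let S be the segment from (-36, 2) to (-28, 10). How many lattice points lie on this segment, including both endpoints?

9

The number of lattice points on a segment between lattice points is gcd(|Δx|,|Δy|) + 1 = gcd(8,8) + 1 = 8 + 1 = 9.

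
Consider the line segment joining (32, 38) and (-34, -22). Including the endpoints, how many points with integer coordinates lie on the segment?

The number of lattice points on a segment between lattice points is gcd(|Δx|,|Δy|) + 1 = gcd(66,60) + 1 = 6 + 1 = 7.

7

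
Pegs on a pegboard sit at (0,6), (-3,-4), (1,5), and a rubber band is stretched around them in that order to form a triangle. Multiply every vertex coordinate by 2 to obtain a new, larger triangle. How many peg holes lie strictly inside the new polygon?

24

Using the shoelace formula, 2A = |(0·(-4) − (-3)·6) + ((-3)·5 − 1·(-4)) + (1·6 − 0·5)| = 13, so the area is 6.5.
Summing gcd(|Δx|,|Δy|) over the edges gives the boundary count: gcd(3,10) + gcd(4,9) + gcd(1,1) = 1+1+1 = 3.
Scaling by 2 multiplies the area by 2² = 4 (so the new area is 26) and multiplies the boundary lattice-point count by 2, giving 6.
By Pick's theorem, the interior count of the dilated polygon is 26 − 6/2 + 1 = 24.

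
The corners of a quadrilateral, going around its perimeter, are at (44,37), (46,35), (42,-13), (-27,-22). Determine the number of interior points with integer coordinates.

Using the shoelace formula, 2A = |[44·35 − 46·37] + [46·(-13) − 42·35] + [42·(-22) − (-27)·(-13)] + [(-27)·37 − 44·(-22)]| = 3536, so the area is 1768.
Along each edge there are gcd(|Δx|,|Δy|)+1 lattice points, so counting each shared vertex once the boundary has gcd(2,2) + gcd(4,48) + gcd(69,9) + gcd(71,59) = 2+4+3+1 = 10.
Pick's theorem gives I = A − B/2 + 1 = 1768 − 10/2 + 1 = 1764.

1764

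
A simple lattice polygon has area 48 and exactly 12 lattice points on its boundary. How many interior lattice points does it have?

43

Pick's theorem A = I + B/2 − 1 rearranges to I = A − B/2 + 1 = 48 − 12/2 + 1 = 43.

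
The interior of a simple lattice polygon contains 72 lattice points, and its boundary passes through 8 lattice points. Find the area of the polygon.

Pick's theorem states A = I + B/2 − 1, so A = 72 + 8/2 − 1 = 75.

75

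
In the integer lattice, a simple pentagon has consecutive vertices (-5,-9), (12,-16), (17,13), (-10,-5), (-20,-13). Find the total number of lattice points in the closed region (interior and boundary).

By the shoelace formula, twice the signed area is |[(-5)·(-16) − 12·(-9)] + [12·13 − 17·(-16)] + [17·(-5) − (-10)·13] + [(-10)·(-13) − (-20)·(-5)] + [(-20)·(-9) − (-5)·(-13)]| = 806, so the area is 403.
Summing gcd(|Δx|,|Δy|) over the edges gives the boundary count: gcd(17,7) + gcd(5,29) + gcd(27,18) + gcd(10,8) + gcd(15,4) = 1+1+9+2+1 = 14.
Pick's theorem gives I = A − B/2 + 1 = 403 − 14/2 + 1 = 397, so the closed region contains I + B = 397 + 14 = 411 lattice points.

411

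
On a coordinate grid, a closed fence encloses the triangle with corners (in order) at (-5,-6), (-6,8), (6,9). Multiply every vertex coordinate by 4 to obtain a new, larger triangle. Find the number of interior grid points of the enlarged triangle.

Using the shoelace formula, 2A = |((-5)·8 − (-6)·(-6)) + ((-6)·9 − 6·8) + (6·(-6) − (-5)·9)| = 169, so the area is 169/2.
The number of boundary lattice points is Σ gcd(|Δx|,|Δy|) = gcd(1,14) + gcd(12,1) + gcd(11,15) = 1+1+1 = 3.
Scaling by 4 multiplies the area by 4² = 16 (so the new area is 1352) and multiplies the boundary lattice-point count by 4, giving 12.
By Pick's theorem, the interior count of the dilated polygon is 1352 − 12/2 + 1 = 1347.

1347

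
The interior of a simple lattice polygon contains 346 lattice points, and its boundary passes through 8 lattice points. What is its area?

349

Pick's theorem states A = I + B/2 − 1, so A = 346 + 8/2 − 1 = 349.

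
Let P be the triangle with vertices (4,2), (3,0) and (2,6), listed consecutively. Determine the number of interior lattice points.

By the shoelace formula, twice the signed area is |(4·0 − 3·2) + (3·6 − 2·0) + (2·2 − 4·6)| = 8, so the area is 4.
The number of boundary lattice points is Σ gcd(|Δx|,|Δy|) = gcd(1,2) + gcd(1,6) + gcd(2,4) = 1+1+2 = 4.
By Pick's theorem A = I + B/2 − 1, so I = 4 − 4/2 + 1 = 3.

3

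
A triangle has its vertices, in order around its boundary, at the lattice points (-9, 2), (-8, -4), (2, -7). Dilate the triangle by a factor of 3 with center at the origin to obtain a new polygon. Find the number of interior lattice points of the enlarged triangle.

The shoelace formula gives twice the area as |[(-9)·(-4) − (-8)·2] + [(-8)·(-7) − 2·(-4)] + [2·2 − (-9)·(-7)]| = 57, so the area is 57/2.
Summing gcd(|Δx|,|Δy|) over the edges gives the boundary count: gcd(1,6) + gcd(10,3) + gcd(11,9) = 1+1+1 = 3.
Scaling by 3 multiplies the area by 3² = 9 (so the new area is 256.5) and multiplies the boundary lattice-point count by 3, giving 9.
By Pick's theorem, the interior count of the dilated polygon is 256.5 − 9/2 + 1 = 253.

253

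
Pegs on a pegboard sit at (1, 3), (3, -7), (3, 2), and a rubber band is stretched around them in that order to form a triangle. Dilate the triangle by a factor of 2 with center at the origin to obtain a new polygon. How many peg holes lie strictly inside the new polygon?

25

By the shoelace formula, twice the signed area is |[1·(-7) − 3·3] + [3·2 − 3·(-7)] + [3·3 − 1·2]| = 18, so the area is 9.
Summing gcd(|Δx|,|Δy|) over the edges gives the boundary count: gcd(2,10) + gcd(0,9) + gcd(2,1) = 2+9+1 = 12.
Scaling by 2 multiplies the area by 2² = 4 (so the new area is 36) and multiplies the boundary lattice-point count by 2, giving 24.
By Pick's theorem, the interior count of the dilated polygon is 36 − 24/2 + 1 = 25.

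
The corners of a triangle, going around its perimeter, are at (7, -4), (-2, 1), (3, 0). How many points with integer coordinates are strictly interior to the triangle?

Using the shoelace formula, 2A = |[7·1 − (-2)·(-4)] + [(-2)·0 − 3·1] + [3·(-4) − 7·0]| = 16, so the area is 8.
The number of boundary lattice points is Σ gcd(|Δx|,|Δy|) = gcd(9,5) + gcd(5,1) + gcd(4,4) = 1+1+4 = 6.
By Pick's theorem A = I + B/2 − 1, so I = 8 − 6/2 + 1 = 6.

6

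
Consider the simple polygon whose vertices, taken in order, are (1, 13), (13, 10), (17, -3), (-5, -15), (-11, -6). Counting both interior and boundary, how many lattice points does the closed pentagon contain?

The shoelace formula gives twice the area as |[1·10 − 13·13] + [13·(-3) − 17·10] + [17·(-15) − (-5)·(-3)] + [(-5)·(-6) − (-11)·(-15)] + [(-11)·13 − 1·(-6)]| = 910, so the area is 455.
The number of boundary lattice points is Σ gcd(|Δx|,|Δy|) = gcd(12,3) + gcd(4,13) + gcd(22,12) + gcd(6,9) + gcd(12,19) = 3+1+2+3+1 = 10.
Pick's theorem gives I = A − B/2 + 1 = 455 − 10/2 + 1 = 451, so the closed region contains I + B = 451 + 10 = 461 lattice points.

461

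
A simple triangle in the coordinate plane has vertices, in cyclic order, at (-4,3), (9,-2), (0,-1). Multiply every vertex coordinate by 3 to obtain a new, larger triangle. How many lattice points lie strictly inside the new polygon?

136

Using the shoelace formula, 2A = |[(-4)·(-2) − 9·3] + [9·(-1) − 0·(-2)] + [0·3 − (-4)·(-1)]| = 32, so the area is 16.
The number of boundary lattice points is Σ gcd(|Δx|,|Δy|) = gcd(13,5) + gcd(9,1) + gcd(4,4) = 1+1+4 = 6.
Scaling by 3 multiplies the area by 3² = 9 (so the new area is 144) and multiplies the boundary lattice-point count by 3, giving 18.
By Pick's theorem, the interior count of the dilated polygon is 144 − 18/2 + 1 = 136.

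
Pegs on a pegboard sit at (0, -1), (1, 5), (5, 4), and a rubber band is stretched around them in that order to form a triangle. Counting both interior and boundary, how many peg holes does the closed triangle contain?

17

Using the shoelace formula, 2A = |[0·5 − 1·(-1)] + [1·4 − 5·5] + [5·(-1) − 0·4]| = 25, so the area is 25/2.
The number of boundary lattice points is Σ gcd(|Δx|,|Δy|) = gcd(1,6) + gcd(4,1) + gcd(5,5) = 1+1+5 = 7.
Pick's theorem gives I = A − B/2 + 1 = 25/2 − 7/2 + 1 = 10, so the closed region contains I + B = 10 + 7 = 17 lattice points.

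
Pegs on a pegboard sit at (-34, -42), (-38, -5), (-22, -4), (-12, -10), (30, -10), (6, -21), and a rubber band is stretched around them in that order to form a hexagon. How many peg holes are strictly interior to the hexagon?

1141

The shoelace formula gives twice the area as |[(-34)·(-5) − (-38)·(-42)] + [(-38)·(-4) − (-22)·(-5)] + [(-22)·(-10) − (-12)·(-4)] + [(-12)·(-10) − 30·(-10)] + [30·(-21) − 6·(-10)] + [6·(-42) − (-34)·(-21)]| = 2328, so the area is 1164.
The number of boundary lattice points is Σ gcd(|Δx|,|Δy|) = gcd(4,37) + gcd(16,1) + gcd(10,6) + gcd(42,0) + gcd(24,11) + gcd(40,21) = 1+1+2+42+1+1 = 48.
By Pick's theorem A = I + B/2 − 1, so I = 1164 − 48/2 + 1 = 1141.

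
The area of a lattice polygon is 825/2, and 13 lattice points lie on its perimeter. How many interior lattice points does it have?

Pick's theorem A = I + B/2 − 1 rearranges to I = A − B/2 + 1 = 825/2 − 13/2 + 1 = 407.

407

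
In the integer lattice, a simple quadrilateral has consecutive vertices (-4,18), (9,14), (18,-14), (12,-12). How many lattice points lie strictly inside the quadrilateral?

236

The shoelace formula gives twice the area as |((-4)·14 − 9·18) + (9·(-14) − 18·14) + (18·(-12) − 12·(-14)) + (12·18 − (-4)·(-12))| = 476, so the area is 238.
The number of boundary lattice points is Σ gcd(|Δx|,|Δy|) = gcd(13,4) + gcd(9,28) + gcd(6,2) + gcd(16,30) = 1+1+2+2 = 6.
By Pick's theorem A = I + B/2 − 1, so I = 238 − 6/2 + 1 = 236.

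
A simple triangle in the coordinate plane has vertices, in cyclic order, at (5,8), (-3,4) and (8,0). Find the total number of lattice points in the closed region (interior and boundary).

By the shoelace formula, twice the signed area is |[5·4 − (-3)·8] + [(-3)·0 − 8·4] + [8·8 − 5·0]| = 76, so the area is 38.
Along each edge there are gcd(|Δx|,|Δy|)+1 lattice points, so counting each shared vertex once the boundary has gcd(8,4) + gcd(11,4) + gcd(3,8) = 4+1+1 = 6.
Pick's theorem gives I = A − B/2 + 1 = 38 − 6/2 + 1 = 36, so the closed region contains I + B = 36 + 6 = 42 lattice points.

42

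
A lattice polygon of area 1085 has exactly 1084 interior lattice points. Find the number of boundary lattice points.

4

Pick's theorem gives A = I + B/2 − 1, so B = 2(A − I + 1) = 2(1085 − 1084 + 1) = 4.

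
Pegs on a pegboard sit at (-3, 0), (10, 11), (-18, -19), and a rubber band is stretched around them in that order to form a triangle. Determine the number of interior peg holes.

The shoelace formula gives twice the area as |((-3)·11 − 10·0) + (10·(-19) − (-18)·11) + ((-18)·0 − (-3)·(-19))| = 82, so the area is 41.
Summing gcd(|Δx|,|Δy|) over the edges gives the boundary count: gcd(13,11) + gcd(28,30) + gcd(15,19) = 1+2+1 = 4.
Pick's theorem gives I = A − B/2 + 1 = 41 − 4/2 + 1 = 40.

40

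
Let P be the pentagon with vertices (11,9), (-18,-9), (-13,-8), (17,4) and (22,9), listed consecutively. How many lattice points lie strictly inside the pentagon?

158

By the shoelace formula, twice the signed area is |[11·(-9) − (-18)·9] + [(-18)·(-8) − (-13)·(-9)] + [(-13)·4 − 17·(-8)] + [17·9 − 22·4] + [22·9 − 11·9]| = 338, so the area is 169.
Along each edge there are gcd(|Δx|,|Δy|)+1 lattice points, so counting each shared vertex once the boundary has gcd(29,18) + gcd(5,1) + gcd(30,12) + gcd(5,5) + gcd(11,0) = 1+1+6+5+11 = 24.
By Pick's theorem A = I + B/2 − 1, so I = 169 − 24/2 + 1 = 158.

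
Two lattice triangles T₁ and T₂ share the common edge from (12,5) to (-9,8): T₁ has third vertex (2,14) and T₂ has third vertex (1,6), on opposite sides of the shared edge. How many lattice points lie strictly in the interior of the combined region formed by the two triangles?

84

The union is the simple quadrilateral with vertices (12,5), (2,14), (-9,8), (1,6) in order.
Using the shoelace formula, 2A = |(12·14 − 2·5) + (2·8 − (-9)·14) + ((-9)·6 − 1·8) + (1·5 − 12·6)| = 171, so the area is 85.5.
Along each edge there are gcd(|Δx|,|Δy|)+1 lattice points, so counting each shared vertex once the boundary has gcd(10,9) + gcd(11,6) + gcd(10,2) + gcd(11,1) = 1+1+2+1 = 5.
By Pick's theorem I = A − B/2 + 1 = 85.5 − 5/2 + 1 = 84.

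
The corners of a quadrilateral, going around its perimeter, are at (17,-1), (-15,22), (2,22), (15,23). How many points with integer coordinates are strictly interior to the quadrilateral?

343

The shoelace formula gives twice the area as |[17·22 − (-15)·(-1)] + [(-15)·22 − 2·22] + [2·23 − 15·22] + [15·(-1) − 17·23]| = 705, so the area is 352.5.
Along each edge there are gcd(|Δx|,|Δy|)+1 lattice points, so counting each shared vertex once the boundary has gcd(32,23) + gcd(17,0) + gcd(13,1) + gcd(2,24) = 1+17+1+2 = 21.
By Pick's theorem A = I + B/2 − 1, so I = 352.5 − 21/2 + 1 = 343.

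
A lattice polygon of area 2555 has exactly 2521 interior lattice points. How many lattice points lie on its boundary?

Pick's theorem gives A = I + B/2 − 1, so B = 2(A − I + 1) = 2(2555 − 2521 + 1) = 70.

70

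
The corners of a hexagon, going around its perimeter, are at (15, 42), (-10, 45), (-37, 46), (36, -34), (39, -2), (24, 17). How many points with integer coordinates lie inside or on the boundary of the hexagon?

2314

Using the shoelace formula, 2A = |(15·45 − (-10)·42) + ((-10)·46 − (-37)·45) + ((-37)·(-34) − 36·46) + (36·(-2) − 39·(-34)) + (39·17 − 24·(-2)) + (24·42 − 15·17)| = 4620, so the area is 2310.
Along each edge there are gcd(|Δx|,|Δy|)+1 lattice points, so counting each shared vertex once the boundary has gcd(25,3) + gcd(27,1) + gcd(73,80) + gcd(3,32) + gcd(15,19) + gcd(9,25) = 1+1+1+1+1+1 = 6.
Pick's theorem gives I = A − B/2 + 1 = 2310 − 6/2 + 1 = 2308, so the closed region contains I + B = 2308 + 6 = 2314 lattice points.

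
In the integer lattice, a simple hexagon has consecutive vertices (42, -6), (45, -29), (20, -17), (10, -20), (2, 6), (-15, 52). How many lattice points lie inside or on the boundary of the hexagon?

Using the shoelace formula, 2A = |(42·(-29) − 45·(-6)) + (45·(-17) − 20·(-29)) + (20·(-20) − 10·(-17)) + (10·6 − 2·(-20)) + (2·52 − (-15)·6) + ((-15)·(-6) − 42·52)| = 3163, so the area is 3163/2.
The number of boundary lattice points is Σ gcd(|Δx|,|Δy|) = gcd(3,23) + gcd(25,12) + gcd(10,3) + gcd(8,26) + gcd(17,46) + gcd(57,58) = 1+1+1+2+1+1 = 7.
Pick's theorem gives I = A − B/2 + 1 = 3163/2 − 7/2 + 1 = 1579, so the closed region contains I + B = 1579 + 7 = 1586 lattice points.

1586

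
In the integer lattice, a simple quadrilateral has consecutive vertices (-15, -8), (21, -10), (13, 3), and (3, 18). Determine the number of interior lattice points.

Using the shoelace formula, 2A = |((-15)·(-10) − 21·(-8)) + (21·3 − 13·(-10)) + (13·18 − 3·3) + (3·(-8) − (-15)·18)| = 982, so the area is 491.
Summing gcd(|Δx|,|Δy|) over the edges gives the boundary count: gcd(36,2) + gcd(8,13) + gcd(10,15) + gcd(18,26) = 2+1+5+2 = 10.
Pick's theorem gives I = A − B/2 + 1 = 491 − 10/2 + 1 = 487.

487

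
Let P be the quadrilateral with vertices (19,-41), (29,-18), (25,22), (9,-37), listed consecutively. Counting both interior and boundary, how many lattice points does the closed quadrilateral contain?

578

The shoelace formula gives twice the area as |[19·(-18) − 29·(-41)] + [29·22 − 25·(-18)] + [25·(-37) − 9·22] + [9·(-41) − 19·(-37)]| = 1146, so the area is 573.
Summing gcd(|Δx|,|Δy|) over the edges gives the boundary count: gcd(10,23) + gcd(4,40) + gcd(16,59) + gcd(10,4) = 1+4+1+2 = 8.
Pick's theorem gives I = A − B/2 + 1 = 573 − 8/2 + 1 = 570, so the closed region contains I + B = 570 + 8 = 578 lattice points.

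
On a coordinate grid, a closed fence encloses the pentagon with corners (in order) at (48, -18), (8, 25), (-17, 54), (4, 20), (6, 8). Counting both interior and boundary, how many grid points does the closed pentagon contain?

537

The shoelace formula gives twice the area as |(48·25 − 8·(-18)) + (8·54 − (-17)·25) + ((-17)·20 − 4·54) + (4·8 − 6·20) + (6·(-18) − 48·8)| = 1065, so the area is 1065/2.
Summing gcd(|Δx|,|Δy|) over the edges gives the boundary count: gcd(40,43) + gcd(25,29) + gcd(21,34) + gcd(2,12) + gcd(42,26) = 1+1+1+2+2 = 7.
Pick's theorem gives I = A − B/2 + 1 = 1065/2 − 7/2 + 1 = 530, so the closed region contains I + B = 530 + 7 = 537 lattice points.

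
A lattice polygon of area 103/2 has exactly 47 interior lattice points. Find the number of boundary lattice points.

Pick's theorem gives A = I + B/2 − 1, so B = 2(A − I + 1) = 2(103/2 − 47 + 1) = 11.

11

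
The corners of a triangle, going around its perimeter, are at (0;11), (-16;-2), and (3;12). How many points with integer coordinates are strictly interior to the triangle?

Using the shoelace formula, 2A = |(0·(-2) − (-16)·11) + ((-16)·12 − 3·(-2)) + (3·11 − 0·12)| = 23, so the area is 11.5.
Along each edge there are gcd(|Δx|,|Δy|)+1 lattice points, so counting each shared vertex once the boundary has gcd(16,13) + gcd(19,14) + gcd(3,1) = 1+1+1 = 3.
Pick's theorem gives I = A − B/2 + 1 = 11.5 − 3/2 + 1 = 11.

11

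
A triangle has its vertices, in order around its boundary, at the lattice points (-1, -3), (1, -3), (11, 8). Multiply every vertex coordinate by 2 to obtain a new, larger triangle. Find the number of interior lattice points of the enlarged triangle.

41

Using the shoelace formula, 2A = |[(-1)·(-3) − 1·(-3)] + [1·8 − 11·(-3)] + [11·(-3) − (-1)·8]| = 22, so the area is 11.
Along each edge there are gcd(|Δx|,|Δy|)+1 lattice points, so counting each shared vertex once the boundary has gcd(2,0) + gcd(10,11) + gcd(12,11) = 2+1+1 = 4.
Scaling by 2 multiplies the area by 2² = 4 (so the new area is 44) and multiplies the boundary lattice-point count by 2, giving 8.
By Pick's theorem, the interior count of the dilated polygon is 44 − 8/2 + 1 = 41.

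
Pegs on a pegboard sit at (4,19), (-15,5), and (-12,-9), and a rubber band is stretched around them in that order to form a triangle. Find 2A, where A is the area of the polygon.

The shoelace formula gives twice the area as |[4·5 − (-15)·19] + [(-15)·(-9) − (-12)·5] + [(-12)·19 − 4·(-9)]| = 308, so the area is 154.

308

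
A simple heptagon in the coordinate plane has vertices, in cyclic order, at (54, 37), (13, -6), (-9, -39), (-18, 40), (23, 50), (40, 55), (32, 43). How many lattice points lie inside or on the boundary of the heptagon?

Using the shoelace formula, 2A = |[54·(-6) − 13·37] + [13·(-39) − (-9)·(-6)] + [(-9)·40 − (-18)·(-39)] + [(-18)·50 − 23·40] + [23·55 − 40·50] + [40·43 − 32·55] + [32·37 − 54·43]| = 6161, so the area is 3080.5.
The number of boundary lattice points is Σ gcd(|Δx|,|Δy|) = gcd(41,43) + gcd(22,33) + gcd(9,79) + gcd(41,10) + gcd(17,5) + gcd(8,12) + gcd(22,6) = 1+11+1+1+1+4+2 = 21.
Pick's theorem gives I = A − B/2 + 1 = 3080.5 − 21/2 + 1 = 3071, so the closed region contains I + B = 3071 + 21 = 3092 lattice points.

3092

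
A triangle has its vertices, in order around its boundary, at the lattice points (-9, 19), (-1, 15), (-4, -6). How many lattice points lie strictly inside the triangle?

85

By the shoelace formula, twice the signed area is |((-9)·15 − (-1)·19) + ((-1)·(-6) − (-4)·15) + ((-4)·19 − (-9)·(-6))| = 180, so the area is 90.
Along each edge there are gcd(|Δx|,|Δy|)+1 lattice points, so counting each shared vertex once the boundary has gcd(8,4) + gcd(3,21) + gcd(5,25) = 4+3+5 = 12.
Pick's theorem gives I = A − B/2 + 1 = 90 − 12/2 + 1 = 85.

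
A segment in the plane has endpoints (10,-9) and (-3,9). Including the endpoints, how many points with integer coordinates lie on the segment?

2

The number of lattice points on a segment between lattice points is gcd(|Δx|,|Δy|) + 1 = gcd(13,18) + 1 = 1 + 1 = 2.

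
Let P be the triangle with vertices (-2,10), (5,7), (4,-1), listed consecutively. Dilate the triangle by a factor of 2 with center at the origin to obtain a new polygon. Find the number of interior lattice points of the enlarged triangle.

116

The shoelace formula gives twice the area as |[(-2)·7 − 5·10] + [5·(-1) − 4·7] + [4·10 − (-2)·(-1)]| = 59, so the area is 59/2.
Summing gcd(|Δx|,|Δy|) over the edges gives the boundary count: gcd(7,3) + gcd(1,8) + gcd(6,11) = 1+1+1 = 3.
Scaling by 2 multiplies the area by 2² = 4 (so the new area is 118) and multiplies the boundary lattice-point count by 2, giving 6.
By Pick's theorem, the interior count of the dilated polygon is 118 − 6/2 + 1 = 116.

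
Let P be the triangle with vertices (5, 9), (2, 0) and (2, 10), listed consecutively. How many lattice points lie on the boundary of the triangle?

14

Along each edge there are gcd(|Δx|,|Δy|)+1 lattice points, so counting each shared vertex once the boundary has gcd(3,9) + gcd(0,10) + gcd(3,1) = 3+10+1 = 14.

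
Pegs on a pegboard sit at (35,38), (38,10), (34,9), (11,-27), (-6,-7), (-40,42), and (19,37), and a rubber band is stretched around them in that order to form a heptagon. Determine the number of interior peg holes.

Using the shoelace formula, 2A = |(35·10 − 38·38) + (38·9 − 34·10) + (34·(-27) − 11·9) + (11·(-7) − (-6)·(-27)) + ((-6)·42 − (-40)·(-7)) + ((-40)·37 − 19·42) + (19·38 − 35·37)| = 5731, so the area is 5731/2.
Summing gcd(|Δx|,|Δy|) over the edges gives the boundary count: gcd(3,28) + gcd(4,1) + gcd(23,36) + gcd(17,20) + gcd(34,49) + gcd(59,5) + gcd(16,1) = 1+1+1+1+1+1+1 = 7.
Pick's theorem gives I = A − B/2 + 1 = 5731/2 − 7/2 + 1 = 2863.

2863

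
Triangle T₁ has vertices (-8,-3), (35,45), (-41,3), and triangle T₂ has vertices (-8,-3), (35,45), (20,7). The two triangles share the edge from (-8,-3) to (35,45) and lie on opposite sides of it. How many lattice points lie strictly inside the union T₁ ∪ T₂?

1375

The union is the simple quadrilateral with vertices (-8,-3), (-41,3), (35,45), (20,7) in order.
Using the shoelace formula, 2A = |[(-8)·3 − (-41)·(-3)] + [(-41)·45 − 35·3] + [35·7 − 20·45] + [20·(-3) − (-8)·7]| = 2756, so the area is 1378.
The number of boundary lattice points is Σ gcd(|Δx|,|Δy|) = gcd(33,6) + gcd(76,42) + gcd(15,38) + gcd(28,10) = 3+2+1+2 = 8.
By Pick's theorem I = A − B/2 + 1 = 1378 − 8/2 + 1 = 1375.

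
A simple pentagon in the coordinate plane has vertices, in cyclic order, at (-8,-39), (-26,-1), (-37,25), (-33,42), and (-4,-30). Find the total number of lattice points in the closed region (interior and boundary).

678

By the shoelace formula, twice the signed area is |[(-8)·(-1) − (-26)·(-39)] + [(-26)·25 − (-37)·(-1)] + [(-37)·42 − (-33)·25] + [(-33)·(-30) − (-4)·42] + [(-4)·(-39) − (-8)·(-30)]| = 1348, so the area is 674.
Along each edge there are gcd(|Δx|,|Δy|)+1 lattice points, so counting each shared vertex once the boundary has gcd(18,38) + gcd(11,26) + gcd(4,17) + gcd(29,72) + gcd(4,9) = 2+1+1+1+1 = 6.
Pick's theorem gives I = A − B/2 + 1 = 674 − 6/2 + 1 = 672, so the closed region contains I + B = 672 + 6 = 678 lattice points.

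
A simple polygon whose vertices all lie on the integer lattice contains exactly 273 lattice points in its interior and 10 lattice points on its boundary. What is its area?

277

Pick's theorem states A = I + B/2 − 1, so A = 273 + 10/2 − 1 = 277.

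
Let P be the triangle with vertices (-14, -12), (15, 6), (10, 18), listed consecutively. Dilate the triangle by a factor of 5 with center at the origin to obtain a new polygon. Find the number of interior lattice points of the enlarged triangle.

5456

The shoelace formula gives twice the area as |[(-14)·6 − 15·(-12)] + [15·18 − 10·6] + [10·(-12) − (-14)·18]| = 438, so the area is 219.
Summing gcd(|Δx|,|Δy|) over the edges gives the boundary count: gcd(29,18) + gcd(5,12) + gcd(24,30) = 1+1+6 = 8.
Scaling by 5 multiplies the area by 5² = 25 (so the new area is 5475) and multiplies the boundary lattice-point count by 5, giving 40.
By Pick's theorem, the interior count of the dilated polygon is 5475 − 40/2 + 1 = 5456.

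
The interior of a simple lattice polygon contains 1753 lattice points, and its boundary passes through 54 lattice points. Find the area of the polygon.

1779

Pick's theorem states A = I + B/2 − 1, so A = 1753 + 54/2 − 1 = 1779.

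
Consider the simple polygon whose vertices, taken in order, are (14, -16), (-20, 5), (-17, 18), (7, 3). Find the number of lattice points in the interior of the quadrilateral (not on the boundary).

By the shoelace formula, twice the signed area is |(14·5 − (-20)·(-16)) + ((-20)·18 − (-17)·5) + ((-17)·3 − 7·18) + (7·(-16) − 14·3)| = 856, so the area is 428.
Summing gcd(|Δx|,|Δy|) over the edges gives the boundary count: gcd(34,21) + gcd(3,13) + gcd(24,15) + gcd(7,19) = 1+1+3+1 = 6.
By Pick's theorem A = I + B/2 − 1, so I = 428 − 6/2 + 1 = 426.

426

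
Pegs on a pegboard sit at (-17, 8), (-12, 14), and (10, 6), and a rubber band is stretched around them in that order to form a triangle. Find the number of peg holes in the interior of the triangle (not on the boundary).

85

The shoelace formula gives twice the area as |((-17)·14 − (-12)·8) + ((-12)·6 − 10·14) + (10·8 − (-17)·6)| = 172, so the area is 86.
Summing gcd(|Δx|,|Δy|) over the edges gives the boundary count: gcd(5,6) + gcd(22,8) + gcd(27,2) = 1+2+1 = 4.
By Pick's theorem A = I + B/2 − 1, so I = 86 − 4/2 + 1 = 85.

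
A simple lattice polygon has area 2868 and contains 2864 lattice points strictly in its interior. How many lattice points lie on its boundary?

10

Pick's theorem gives A = I + B/2 − 1, so B = 2(A − I + 1) = 2(2868 − 2864 + 1) = 10.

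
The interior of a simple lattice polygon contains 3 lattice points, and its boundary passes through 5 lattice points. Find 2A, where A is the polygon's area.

9

By Pick's theorem, A = I + B/2 − 1 = 3 + 5/2 − 1 = 9/2.
Hence 2A = 9.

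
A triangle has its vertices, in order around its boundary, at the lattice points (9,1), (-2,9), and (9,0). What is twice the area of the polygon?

11

By the shoelace formula, twice the signed area is |[9·9 − (-2)·1] + [(-2)·0 − 9·9] + [9·1 − 9·0]| = 11, so the area is 11/2.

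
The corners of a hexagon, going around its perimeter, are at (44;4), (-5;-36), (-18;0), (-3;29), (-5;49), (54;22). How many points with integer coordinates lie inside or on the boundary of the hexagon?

3127

By the shoelace formula, twice the signed area is |[44·(-36) − (-5)·4] + [(-5)·0 − (-18)·(-36)] + [(-18)·29 − (-3)·0] + [(-3)·49 − (-5)·29] + [(-5)·22 − 54·49] + [54·4 − 44·22]| = 6244, so the area is 3122.
Along each edge there are gcd(|Δx|,|Δy|)+1 lattice points, so counting each shared vertex once the boundary has gcd(49,40) + gcd(13,36) + gcd(15,29) + gcd(2,20) + gcd(59,27) + gcd(10,18) = 1+1+1+2+1+2 = 8.
Pick's theorem gives I = A − B/2 + 1 = 3122 − 8/2 + 1 = 3119, so the closed region contains I + B = 3119 + 8 = 3127 lattice points.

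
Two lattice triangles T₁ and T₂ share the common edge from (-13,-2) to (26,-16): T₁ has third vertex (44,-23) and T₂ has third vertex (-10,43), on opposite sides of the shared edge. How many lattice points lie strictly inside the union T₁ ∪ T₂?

906

The union is the simple quadrilateral with vertices (-13,-2), (44,-23), (26,-16), (-10,43) in order.
By the shoelace formula, twice the signed area is |((-13)·(-23) − 44·(-2)) + (44·(-16) − 26·(-23)) + (26·43 − (-10)·(-16)) + ((-10)·(-2) − (-13)·43)| = 1818, so the area is 909.
The number of boundary lattice points is Σ gcd(|Δx|,|Δy|) = gcd(57,21) + gcd(18,7) + gcd(36,59) + gcd(3,45) = 3+1+1+3 = 8.
By Pick's theorem I = A − B/2 + 1 = 909 − 8/2 + 1 = 906.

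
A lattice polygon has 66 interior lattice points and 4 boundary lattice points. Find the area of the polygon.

67

By Pick's theorem, A = I + B/2 − 1 = 66 + 4/2 − 1 = 67.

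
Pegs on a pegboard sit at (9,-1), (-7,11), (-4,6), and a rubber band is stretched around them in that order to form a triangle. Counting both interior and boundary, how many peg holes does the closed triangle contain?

26

The shoelace formula gives twice the area as |[9·11 − (-7)·(-1)] + [(-7)·6 − (-4)·11] + [(-4)·(-1) − 9·6]| = 44, so the area is 22.
Summing gcd(|Δx|,|Δy|) over the edges gives the boundary count: gcd(16,12) + gcd(3,5) + gcd(13,7) = 4+1+1 = 6.
Pick's theorem gives I = A − B/2 + 1 = 22 − 6/2 + 1 = 20, so the closed region contains I + B = 20 + 6 = 26 lattice points.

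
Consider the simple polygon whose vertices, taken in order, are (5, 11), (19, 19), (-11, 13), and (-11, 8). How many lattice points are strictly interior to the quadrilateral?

112

By the shoelace formula, twice the signed area is |(5·19 − 19·11) + (19·13 − (-11)·19) + ((-11)·8 − (-11)·13) + ((-11)·11 − 5·8)| = 236, so the area is 118.
Along each edge there are gcd(|Δx|,|Δy|)+1 lattice points, so counting each shared vertex once the boundary has gcd(14,8) + gcd(30,6) + gcd(0,5) + gcd(16,3) = 2+6+5+1 = 14.
Pick's theorem gives I = A − B/2 + 1 = 118 − 14/2 + 1 = 112.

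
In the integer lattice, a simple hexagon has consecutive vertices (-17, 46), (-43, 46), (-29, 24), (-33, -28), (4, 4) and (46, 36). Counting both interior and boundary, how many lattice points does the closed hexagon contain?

The shoelace formula gives twice the area as |[(-17)·46 − (-43)·46] + [(-43)·24 − (-29)·46] + [(-29)·(-28) − (-33)·24] + [(-33)·4 − 4·(-28)] + [4·36 − 46·4] + [46·46 − (-17)·36]| = 5770, so the area is 2885.
Along each edge there are gcd(|Δx|,|Δy|)+1 lattice points, so counting each shared vertex once the boundary has gcd(26,0) + gcd(14,22) + gcd(4,52) + gcd(37,32) + gcd(42,32) + gcd(63,10) = 26+2+4+1+2+1 = 36.
Pick's theorem gives I = A − B/2 + 1 = 2885 − 36/2 + 1 = 2868, so the closed region contains I + B = 2868 + 36 = 2904 lattice points.

2904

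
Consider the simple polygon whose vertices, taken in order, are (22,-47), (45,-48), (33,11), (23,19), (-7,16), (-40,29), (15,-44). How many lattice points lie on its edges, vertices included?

Summing gcd(|Δx|,|Δy|) over the edges gives the boundary count: gcd(23,1) + gcd(12,59) + gcd(10,8) + gcd(30,3) + gcd(33,13) + gcd(55,73) + gcd(7,3) = 1+1+2+3+1+1+1 = 10.

10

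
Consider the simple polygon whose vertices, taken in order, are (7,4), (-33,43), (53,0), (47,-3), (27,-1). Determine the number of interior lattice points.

By the shoelace formula, twice the signed area is |(7·43 − (-33)·4) + ((-33)·0 − 53·43) + (53·(-3) − 47·0) + (47·(-1) − 27·(-3)) + (27·4 − 7·(-1))| = 1856, so the area is 928.
The number of boundary lattice points is Σ gcd(|Δx|,|Δy|) = gcd(40,39) + gcd(86,43) + gcd(6,3) + gcd(20,2) + gcd(20,5) = 1+43+3+2+5 = 54.
Pick's theorem gives I = A − B/2 + 1 = 928 − 54/2 + 1 = 902.

902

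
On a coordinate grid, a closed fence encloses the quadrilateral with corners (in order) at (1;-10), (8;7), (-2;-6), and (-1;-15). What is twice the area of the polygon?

The shoelace formula gives twice the area as |(1·7 − 8·(-10)) + (8·(-6) − (-2)·7) + ((-2)·(-15) − (-1)·(-6)) + ((-1)·(-10) − 1·(-15))| = 102, so the area is 51.

102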